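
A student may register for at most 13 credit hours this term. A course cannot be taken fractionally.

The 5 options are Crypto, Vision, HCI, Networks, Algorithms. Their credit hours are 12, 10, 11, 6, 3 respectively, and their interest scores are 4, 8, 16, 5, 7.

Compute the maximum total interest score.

Treat it as a binary knapsack problem.
Take HCI: credit hours 11 ≤ 13, interest score 16.
No other feasible combination does better.

16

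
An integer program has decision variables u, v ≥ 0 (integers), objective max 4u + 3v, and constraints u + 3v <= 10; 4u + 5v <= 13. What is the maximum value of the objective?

Relaxing integrality, the LP optimum is 13.00 at (u,v) = (3.25, 0), which is not an integer point.
(u,v)=(3,0): 1·3+3·0=3≤10, 4·3+5·0=12≤13, objective 12.
(u,v)=(2,1): 1·2+3·1=5≤10, 4·2+5·1=13≤13, objective 11.
(u,v)=(2,0): 1·2+3·0=2≤10, 4·2+5·0=8≤13, objective 8.
The best lattice point is (3,0), giving 12.

12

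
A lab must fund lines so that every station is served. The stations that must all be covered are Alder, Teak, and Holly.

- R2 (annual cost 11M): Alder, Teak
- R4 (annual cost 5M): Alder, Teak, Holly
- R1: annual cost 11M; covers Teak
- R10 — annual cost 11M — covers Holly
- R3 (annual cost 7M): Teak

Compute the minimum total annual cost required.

5

R4 alone covers Alder, Teak, Holly — every station.
Total annual cost: 5.
No cover costs less than 5.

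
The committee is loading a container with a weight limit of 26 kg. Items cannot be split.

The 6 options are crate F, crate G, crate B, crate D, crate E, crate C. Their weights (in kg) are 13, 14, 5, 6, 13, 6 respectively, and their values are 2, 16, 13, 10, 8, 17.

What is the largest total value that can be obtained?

Take crate G, crate B, and crate C: weight 14 + 5 + 6 = 25 ≤ 26, value 16 + 13 + 17 = 46.
No other feasible combination does better.

46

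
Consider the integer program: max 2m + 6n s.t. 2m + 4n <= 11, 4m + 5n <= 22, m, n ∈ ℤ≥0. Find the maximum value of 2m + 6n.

Relaxing integrality, the LP optimum is 16.50 at (m,n) = (0, 2.75), which is not an integer point.
(m,n)=(1,2) is feasible, giving 14.
(m,n)=(0,2) is feasible, giving 12.
The best lattice point is (1,2), giving 14.

14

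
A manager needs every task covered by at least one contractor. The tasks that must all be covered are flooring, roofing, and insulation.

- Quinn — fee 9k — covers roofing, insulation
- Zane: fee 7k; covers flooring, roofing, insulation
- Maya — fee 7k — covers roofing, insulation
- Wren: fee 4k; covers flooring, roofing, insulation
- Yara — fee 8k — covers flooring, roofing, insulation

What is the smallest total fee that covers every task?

4

Wren alone covers flooring, roofing, insulation — every task.
Total fee: 4.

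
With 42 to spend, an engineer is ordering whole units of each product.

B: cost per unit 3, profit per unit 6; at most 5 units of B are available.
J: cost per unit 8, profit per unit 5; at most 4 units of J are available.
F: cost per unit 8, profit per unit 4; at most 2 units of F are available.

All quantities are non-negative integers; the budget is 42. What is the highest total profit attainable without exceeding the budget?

45

B has the best ratio (6/3); taking only B gives at most 5×6 = 30 (stopped by the supply cap of 5).
Mixing does better — 5×B and 3×J: cost 39 ≤ 42, profit 5·6 + 3·5 = 45.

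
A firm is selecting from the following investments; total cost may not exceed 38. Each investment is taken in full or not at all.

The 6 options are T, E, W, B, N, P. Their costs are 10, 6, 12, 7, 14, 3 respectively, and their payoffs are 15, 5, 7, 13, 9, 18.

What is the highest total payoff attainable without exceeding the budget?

Take T, E, W, B, and P: cost 10 + 6 + 12 + 7 + 3 = 38 ≤ 38, payoff 15 + 5 + 7 + 13 + 18 = 58.
No other feasible combination does better.

58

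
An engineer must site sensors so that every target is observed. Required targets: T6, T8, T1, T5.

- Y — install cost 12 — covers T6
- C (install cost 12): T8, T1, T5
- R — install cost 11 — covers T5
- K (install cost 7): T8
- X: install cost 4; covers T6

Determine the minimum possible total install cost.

16

Choose C and X: together they cover T6, T8, T1, T5 — every target.
Total install cost: 12 + 4 = 16.
No cover costs less than 16.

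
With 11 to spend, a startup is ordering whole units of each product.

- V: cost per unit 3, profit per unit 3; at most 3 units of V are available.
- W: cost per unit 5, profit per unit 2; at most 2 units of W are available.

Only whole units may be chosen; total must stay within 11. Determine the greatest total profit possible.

9

V has the best ratio (3/3); taking only V gives at most 3×3 = 9 (stopped by the cost limit).
Optimal: 3×V: cost 9 ≤ 11, profit 3·3 = 9.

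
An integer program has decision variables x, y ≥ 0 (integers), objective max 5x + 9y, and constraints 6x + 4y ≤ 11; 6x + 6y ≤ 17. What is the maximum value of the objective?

Relaxing integrality, the LP optimum is 24.75 at (x,y) = (0, 2.75), which is not an integer point.
(x,y)=(0,2) is feasible, giving 18.
(x,y)=(1,1) is feasible, giving 14.
(x,y)=(0,1) is feasible, giving 9.
Maximum is 18 at (x,y)=(0,2).

18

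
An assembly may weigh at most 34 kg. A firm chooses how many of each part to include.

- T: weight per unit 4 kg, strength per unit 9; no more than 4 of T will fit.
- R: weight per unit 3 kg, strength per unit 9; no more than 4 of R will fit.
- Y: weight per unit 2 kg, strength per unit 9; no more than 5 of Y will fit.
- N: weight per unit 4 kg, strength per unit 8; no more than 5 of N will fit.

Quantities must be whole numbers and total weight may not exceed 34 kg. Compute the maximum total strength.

108

2×T, 4×R, 5×Y, and 1×N: weight 34 ≤ 34, strength 2·9 + 4·9 + 5·9 + 1·8 = 107.
3×T, 4×R, and 5×Y: weight 34 ≤ 34, strength 3·9 + 4·9 + 5·9 = 108.
Best is 108.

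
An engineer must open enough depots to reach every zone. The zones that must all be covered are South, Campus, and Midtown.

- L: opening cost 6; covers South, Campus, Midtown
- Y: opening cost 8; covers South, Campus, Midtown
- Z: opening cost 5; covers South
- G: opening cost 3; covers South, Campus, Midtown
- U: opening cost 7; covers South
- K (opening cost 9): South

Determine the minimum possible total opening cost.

This is a weighted set-cover instance.
G alone covers South, Campus, Midtown — every zone.
Total opening cost: 3.
No cover costs less than 3.

3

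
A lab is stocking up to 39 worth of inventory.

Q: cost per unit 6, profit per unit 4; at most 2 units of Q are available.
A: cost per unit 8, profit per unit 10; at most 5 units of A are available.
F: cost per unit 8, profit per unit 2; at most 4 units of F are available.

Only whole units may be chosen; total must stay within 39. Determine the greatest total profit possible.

44

Take 1×Q and 4×A: cost 38 ≤ 39, profit 1·4 + 4·10 = 44.
No other integer combination yields more.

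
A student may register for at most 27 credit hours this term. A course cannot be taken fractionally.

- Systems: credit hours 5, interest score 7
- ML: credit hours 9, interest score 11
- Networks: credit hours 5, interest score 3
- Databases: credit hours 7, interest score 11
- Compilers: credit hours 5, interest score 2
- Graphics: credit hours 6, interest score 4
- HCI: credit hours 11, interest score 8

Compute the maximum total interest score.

Treat it as a binary knapsack problem.
Systems + ML + Databases + Graphics: credit hours 5 + 9 + 7 + 6 = 27 ≤ 27, interest score 7 + 11 + 11 + 4 = 33.
Systems + ML + Networks + Databases: credit hours 5 + 9 + 5 + 7 = 26 ≤ 27, interest score 7 + 11 + 3 + 11 = 32.
Best is Systems, ML, Databases, and Graphics with total interest score 33.

33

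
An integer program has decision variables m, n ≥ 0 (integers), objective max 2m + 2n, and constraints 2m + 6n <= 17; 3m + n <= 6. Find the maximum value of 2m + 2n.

6

The continuous relaxation peaks at (1.19, 2.44) with value 7.25; rounding to a feasible lattice point costs some objective.
(m,n)=(1,2): 2·1+6·2=14≤17, 3·1+1·2=5≤6, objective 6.
(m,n)=(0,2): 2·0+6·2=12≤17, 3·0+1·2=2≤6, objective 4.
(m,n)=(1,1): 2·1+6·1=8≤17, 3·1+1·1=4≤6, objective 4.
(m,n)=(0,1): 2·0+6·1=6≤17, 3·0+1·1=1≤6, objective 2.
The best lattice point is (1,2), giving 6.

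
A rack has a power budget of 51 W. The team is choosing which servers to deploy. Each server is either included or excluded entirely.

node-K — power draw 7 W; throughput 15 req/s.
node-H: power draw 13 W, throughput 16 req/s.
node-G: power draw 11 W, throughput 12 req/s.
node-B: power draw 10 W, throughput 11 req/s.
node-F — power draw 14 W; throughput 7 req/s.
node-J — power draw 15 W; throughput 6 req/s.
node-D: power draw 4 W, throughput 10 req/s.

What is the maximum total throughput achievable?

64

node-K + node-H + node-G + node-F + node-D: power draw 7 + 13 + 11 + 14 + 4 = 49 ≤ 51, throughput 15 + 16 + 12 + 7 + 10 = 60.
node-K + node-H + node-B + node-F + node-D: power draw 7 + 13 + 10 + 14 + 4 = 48 ≤ 51, throughput 15 + 16 + 11 + 7 + 10 = 59.
node-K + node-H + node-G + node-B + node-D: power draw 7 + 13 + 11 + 10 + 4 = 45 ≤ 51, throughput 15 + 16 + 12 + 11 + 10 = 64.
Best is node-K, node-H, node-G, node-B, and node-D with total throughput 64.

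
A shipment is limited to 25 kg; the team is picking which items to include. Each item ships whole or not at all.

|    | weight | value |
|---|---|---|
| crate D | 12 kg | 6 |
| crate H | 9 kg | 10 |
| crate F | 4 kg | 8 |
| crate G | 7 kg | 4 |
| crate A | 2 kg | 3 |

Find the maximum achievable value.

crate H + crate F + crate G: weight 9 + 4 + 7 = 20 ≤ 25, value 10 + 8 + 4 = 22.
crate D + crate H + crate F: weight 12 + 9 + 4 = 25 ≤ 25, value 6 + 10 + 8 = 24.
crate H + crate F + crate G + crate A: weight 9 + 4 + 7 + 2 = 22 ≤ 25, value 10 + 8 + 4 + 3 = 25.
Best is crate H, crate F, crate G, and crate A with total value 25.

25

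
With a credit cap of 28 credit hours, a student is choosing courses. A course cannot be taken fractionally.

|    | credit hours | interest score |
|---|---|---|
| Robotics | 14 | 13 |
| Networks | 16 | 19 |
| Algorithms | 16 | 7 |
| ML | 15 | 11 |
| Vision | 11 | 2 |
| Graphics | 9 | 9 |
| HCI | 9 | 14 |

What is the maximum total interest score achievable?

33

This is a 0-1 knapsack instance.
Allowing fractional choices, the relaxed optimum would be about 36.0, but courses are indivisible.
Networks + Graphics: credit hours 16 + 9 = 25 ≤ 28, interest score 19 + 9 = 28.
Networks + HCI: credit hours 16 + 9 = 25 ≤ 28, interest score 19 + 14 = 33.
Best is Networks and HCI with total interest score 33.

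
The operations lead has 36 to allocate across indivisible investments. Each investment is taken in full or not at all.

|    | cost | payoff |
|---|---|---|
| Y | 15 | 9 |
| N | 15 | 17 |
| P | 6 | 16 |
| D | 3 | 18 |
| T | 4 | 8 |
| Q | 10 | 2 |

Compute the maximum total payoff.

Take N, P, D, and T: cost 15 + 6 + 3 + 4 = 28 ≤ 36, payoff 17 + 16 + 18 + 8 = 59.
No other feasible combination does better.

59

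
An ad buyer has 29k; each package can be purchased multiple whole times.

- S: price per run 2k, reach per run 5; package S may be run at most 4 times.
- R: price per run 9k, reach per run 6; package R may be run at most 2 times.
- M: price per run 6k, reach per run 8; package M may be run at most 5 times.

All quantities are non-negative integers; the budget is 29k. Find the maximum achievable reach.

S has the best ratio (5/2); taking only S gives at most 4×5 = 20 (stopped by the supply cap of 4).
Mixing does better — 4×S and 3×M: price 26 ≤ 29, reach 4·5 + 3·8 = 44.

44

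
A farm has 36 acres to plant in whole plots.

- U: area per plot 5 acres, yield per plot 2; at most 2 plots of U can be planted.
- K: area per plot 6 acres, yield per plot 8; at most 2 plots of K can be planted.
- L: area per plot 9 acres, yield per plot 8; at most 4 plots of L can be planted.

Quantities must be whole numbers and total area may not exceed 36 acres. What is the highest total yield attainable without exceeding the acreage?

K has the best ratio (8/6); taking only K gives at most 2×8 = 16 (stopped by the supply cap of 2).
Mixing does better — 1×U, 2×K, and 2×L: area 35 ≤ 36, yield 1·2 + 2·8 + 2·8 = 34.

34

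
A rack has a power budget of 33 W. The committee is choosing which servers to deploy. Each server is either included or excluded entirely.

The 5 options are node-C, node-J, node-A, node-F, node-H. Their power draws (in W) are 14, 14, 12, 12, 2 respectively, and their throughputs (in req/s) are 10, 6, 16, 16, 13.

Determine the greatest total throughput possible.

Treat it as a binary knapsack problem.
Allowing fractional choices, the relaxed optimum would be about 50.0, but servers are indivisible.
node-A + node-F + node-H: power draw 12 + 12 + 2 = 26 ≤ 33, throughput 16 + 16 + 13 = 45.
node-C + node-F + node-H: power draw 14 + 12 + 2 = 28 ≤ 33, throughput 10 + 16 + 13 = 39.
node-C + node-A + node-H: power draw 14 + 12 + 2 = 28 ≤ 33, throughput 10 + 16 + 13 = 39.
Best is node-A, node-F, and node-H with total throughput 45.

45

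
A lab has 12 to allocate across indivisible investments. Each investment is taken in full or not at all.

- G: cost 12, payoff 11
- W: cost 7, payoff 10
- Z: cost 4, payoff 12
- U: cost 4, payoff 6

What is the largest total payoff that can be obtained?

22

Allowing fractional choices, the relaxed optimum would be about 23.7, but investments are indivisible.
W + U: cost 7 + 4 = 11 ≤ 12, payoff 10 + 6 = 16.
W + Z: cost 7 + 4 = 11 ≤ 12, payoff 10 + 12 = 22.
Z + U: cost 4 + 4 = 8 ≤ 12, payoff 12 + 6 = 18.
Best is W and Z with total payoff 22.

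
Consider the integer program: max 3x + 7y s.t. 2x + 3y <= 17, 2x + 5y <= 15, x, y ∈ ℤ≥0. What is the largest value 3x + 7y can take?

Relaxing integrality, the LP optimum is 22.50 at (x,y) = (7.5, 0), which is not an integer point.
(x,y)=(5,1): 2·5+3·1=13≤17, 2·5+5·1=15≤15, objective 22.
(x,y)=(7,0): 2·7+3·0=14≤17, 2·7+5·0=14≤15, objective 21.
The best lattice point is (5,1), giving 22.

22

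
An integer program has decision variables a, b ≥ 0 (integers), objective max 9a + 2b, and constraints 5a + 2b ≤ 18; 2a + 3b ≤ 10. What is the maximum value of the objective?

Relaxing integrality, the LP optimum is 32.40 at (a,b) = (3.6, 0), which is not an integer point.
(a,b)=(3,1) is feasible, giving 29.
(a,b)=(3,0) is feasible, giving 27.
Maximum is 29 at (a,b)=(3,1).

29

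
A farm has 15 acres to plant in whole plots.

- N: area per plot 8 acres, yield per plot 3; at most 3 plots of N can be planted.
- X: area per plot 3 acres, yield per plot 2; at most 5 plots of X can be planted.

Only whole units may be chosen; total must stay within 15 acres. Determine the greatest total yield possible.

4×X: area 12 ≤ 15, yield 4·2 = 8.
5×X: area 15 ≤ 15, yield 5·2 = 10.
Best is 10.

10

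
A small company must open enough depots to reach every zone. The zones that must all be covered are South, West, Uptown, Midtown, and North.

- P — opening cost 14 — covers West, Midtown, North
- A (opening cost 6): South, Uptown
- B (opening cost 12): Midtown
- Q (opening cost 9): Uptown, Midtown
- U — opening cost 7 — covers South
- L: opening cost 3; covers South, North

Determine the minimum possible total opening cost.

Choose P and A: together they cover South, West, Uptown, Midtown, North — every zone.
Total opening cost: 14 + 6 = 20.

20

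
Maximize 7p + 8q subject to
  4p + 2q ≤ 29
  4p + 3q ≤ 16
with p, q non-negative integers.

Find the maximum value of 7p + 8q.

40

(p,q)=(0,5) is feasible, giving 40.
(p,q)=(1,4) is feasible, giving 39.
(p,q)=(0,4) is feasible, giving 32.
The best lattice point is (0,5), giving 40.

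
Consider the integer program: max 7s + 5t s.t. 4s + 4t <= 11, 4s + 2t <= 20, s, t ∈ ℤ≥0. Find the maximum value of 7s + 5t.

Relaxing integrality, the LP optimum is 19.25 at (s,t) = (2.75, 0), which is not an integer point.
(s,t)=(2,0): 4·2+4·0=8≤11, 4·2+2·0=8≤20, objective 14.
(s,t)=(1,1): 4·1+4·1=8≤11, 4·1+2·1=6≤20, objective 12.
(s,t)=(1,0): 4·1+4·0=4≤11, 4·1+2·0=4≤20, objective 7.
Maximum is 14 at (s,t)=(2,0).

14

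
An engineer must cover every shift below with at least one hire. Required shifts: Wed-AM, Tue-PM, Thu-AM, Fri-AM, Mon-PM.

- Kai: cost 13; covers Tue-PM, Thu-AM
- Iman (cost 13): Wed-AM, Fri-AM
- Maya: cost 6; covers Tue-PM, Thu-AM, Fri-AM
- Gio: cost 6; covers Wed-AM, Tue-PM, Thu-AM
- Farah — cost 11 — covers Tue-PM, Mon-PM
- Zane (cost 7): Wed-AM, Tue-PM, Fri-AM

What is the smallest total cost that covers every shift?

23

Choose Maya, Gio, and Farah: together they cover Wed-AM, Tue-PM, Thu-AM, Fri-AM, Mon-PM — every shift.
Total cost: 6 + 6 + 11 = 23.
No cover costs less than 23.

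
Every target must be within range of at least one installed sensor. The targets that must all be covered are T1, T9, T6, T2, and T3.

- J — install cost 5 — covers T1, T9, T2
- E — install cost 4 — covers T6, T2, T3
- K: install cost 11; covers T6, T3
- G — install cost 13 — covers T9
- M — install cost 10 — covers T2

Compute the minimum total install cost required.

9

Choose J and E: together they cover T1, T9, T6, T2, T3 — every target.
Total install cost: 5 + 4 = 9.
No cover costs less than 9.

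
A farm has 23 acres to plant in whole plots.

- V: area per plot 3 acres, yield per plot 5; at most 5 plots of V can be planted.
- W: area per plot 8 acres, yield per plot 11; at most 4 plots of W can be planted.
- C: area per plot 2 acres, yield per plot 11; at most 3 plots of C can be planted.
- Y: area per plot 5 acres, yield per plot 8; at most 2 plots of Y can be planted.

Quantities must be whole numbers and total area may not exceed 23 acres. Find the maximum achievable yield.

61

Take 4×V, 3×C, and 1×Y: area 23 ≤ 23, yield 4·5 + 3·11 + 1·8 = 61.
C has the best ratio (11/2) and is taken to its limit of 3; remaining capacity is filled optimally with the others.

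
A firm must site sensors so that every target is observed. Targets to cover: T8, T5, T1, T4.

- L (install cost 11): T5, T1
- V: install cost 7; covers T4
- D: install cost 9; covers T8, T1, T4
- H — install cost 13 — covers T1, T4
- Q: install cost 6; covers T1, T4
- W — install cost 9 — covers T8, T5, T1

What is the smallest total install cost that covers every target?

15

This is an integer covering problem.
The greedy cost-per-new-target heuristic would pick D and W for 18, but a cheaper cover exists.
Choose Q and W: together they cover T8, T5, T1, T4 — every target.
Total install cost: 6 + 9 = 15.
No cover costs less than 15.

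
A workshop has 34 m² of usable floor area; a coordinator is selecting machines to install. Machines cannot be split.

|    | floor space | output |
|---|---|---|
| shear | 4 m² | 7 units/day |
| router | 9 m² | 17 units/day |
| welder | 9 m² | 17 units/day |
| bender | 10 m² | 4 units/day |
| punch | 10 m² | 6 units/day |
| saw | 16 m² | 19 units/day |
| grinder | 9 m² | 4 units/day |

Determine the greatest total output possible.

Take router, welder, and saw: floor space 9 + 9 + 16 = 34 ≤ 34, output 17 + 17 + 19 = 53.
No other feasible combination does better.

53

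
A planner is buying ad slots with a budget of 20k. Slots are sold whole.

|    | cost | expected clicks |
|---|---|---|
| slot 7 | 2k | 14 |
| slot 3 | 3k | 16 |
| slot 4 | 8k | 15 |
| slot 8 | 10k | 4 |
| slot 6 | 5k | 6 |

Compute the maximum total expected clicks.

51

slot 7 + slot 3 + slot 4: cost 2 + 3 + 8 = 13 ≤ 20, expected clicks 14 + 16 + 15 = 45.
slot 7 + slot 3 + slot 4 + slot 6: cost 2 + 3 + 8 + 5 = 18 ≤ 20, expected clicks 14 + 16 + 15 + 6 = 51.
slot 7 + slot 3 + slot 8 + slot 6: cost 2 + 3 + 10 + 5 = 20 ≤ 20, expected clicks 14 + 16 + 4 + 6 = 40.
Best is slot 7, slot 3, slot 4, and slot 6 with total expected clicks 51.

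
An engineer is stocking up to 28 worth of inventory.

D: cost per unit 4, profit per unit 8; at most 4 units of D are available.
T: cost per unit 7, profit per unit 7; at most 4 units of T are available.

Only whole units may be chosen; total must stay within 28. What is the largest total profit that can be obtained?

39

D has the best ratio (8/4); taking only D gives at most 4×8 = 32 (stopped by the supply cap of 4).
Mixing does better — 4×D and 1×T: cost 23 ≤ 28, profit 4·8 + 1·7 = 39.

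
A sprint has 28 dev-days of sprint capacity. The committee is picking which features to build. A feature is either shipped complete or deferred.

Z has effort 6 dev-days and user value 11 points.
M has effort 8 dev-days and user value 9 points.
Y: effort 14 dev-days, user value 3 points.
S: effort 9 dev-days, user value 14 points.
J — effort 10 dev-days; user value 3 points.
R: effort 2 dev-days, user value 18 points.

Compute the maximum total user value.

52

Z + S + J + R: effort 6 + 9 + 10 + 2 = 27 ≤ 28, user value 11 + 14 + 3 + 18 = 46.
Z + S + R: effort 6 + 9 + 2 = 17 ≤ 28, user value 11 + 14 + 18 = 43.
Z + M + S + R: effort 6 + 8 + 9 + 2 = 25 ≤ 28, user value 11 + 9 + 14 + 18 = 52.
Best is Z, M, S, and R with total user value 52.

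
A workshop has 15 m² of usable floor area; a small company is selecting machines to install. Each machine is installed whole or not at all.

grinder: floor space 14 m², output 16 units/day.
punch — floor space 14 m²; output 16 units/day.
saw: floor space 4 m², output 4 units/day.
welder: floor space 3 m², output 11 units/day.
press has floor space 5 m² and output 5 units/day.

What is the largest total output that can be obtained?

saw + welder + press: floor space 4 + 3 + 5 = 12 ≤ 15, output 4 + 11 + 5 = 20.
welder + press: floor space 3 + 5 = 8 ≤ 15, output 11 + 5 = 16.
Best is saw, welder, and press with total output 20.

20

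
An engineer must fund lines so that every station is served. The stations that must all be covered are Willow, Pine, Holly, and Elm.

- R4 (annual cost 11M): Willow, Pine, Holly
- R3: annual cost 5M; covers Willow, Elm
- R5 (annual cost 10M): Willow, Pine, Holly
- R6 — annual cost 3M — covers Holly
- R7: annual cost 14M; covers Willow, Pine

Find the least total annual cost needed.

15

The greedy cost-per-new-station heuristic would pick R3, R6, and R5 for 18, but a cheaper cover exists.
Choose R3 and R5: together they cover Willow, Pine, Holly, Elm — every station.
Total annual cost: 5 + 10 = 15.
No cover costs less than 15.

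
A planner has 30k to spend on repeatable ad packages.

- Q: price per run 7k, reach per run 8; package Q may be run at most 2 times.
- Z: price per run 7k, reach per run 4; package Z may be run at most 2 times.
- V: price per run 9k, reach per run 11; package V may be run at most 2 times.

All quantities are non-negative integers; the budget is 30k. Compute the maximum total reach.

Take 2×Q, 1×Z, and 1×V: price 30 ≤ 30, reach 2·8 + 1·4 + 1·11 = 31.
No other integer combination yields more.

31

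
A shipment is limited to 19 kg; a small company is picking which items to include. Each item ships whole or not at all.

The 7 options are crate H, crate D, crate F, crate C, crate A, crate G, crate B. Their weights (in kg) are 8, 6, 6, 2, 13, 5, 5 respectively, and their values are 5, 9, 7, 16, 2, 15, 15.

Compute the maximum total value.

55

Allowing fractional choices, the relaxed optimum would be about 56.2, but items are indivisible.
crate D + crate F + crate C + crate G: weight 6 + 6 + 2 + 5 = 19 ≤ 19, value 9 + 7 + 16 + 15 = 47.
crate D + crate C + crate G + crate B: weight 6 + 2 + 5 + 5 = 18 ≤ 19, value 9 + 16 + 15 + 15 = 55.
crate F + crate C + crate G + crate B: weight 6 + 2 + 5 + 5 = 18 ≤ 19, value 7 + 16 + 15 + 15 = 53.
Best is crate D, crate C, crate G, and crate B with total value 55.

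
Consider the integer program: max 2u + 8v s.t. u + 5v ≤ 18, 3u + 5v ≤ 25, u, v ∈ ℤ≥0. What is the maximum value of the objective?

Relaxing integrality, the LP optimum is 30.20 at (u,v) = (3.5, 2.9), which is not an integer point.
(u,v)=(3,3): 1·3+5·3=18≤18, 3·3+5·3=24≤25, objective 30.
(u,v)=(2,3): 1·2+5·3=17≤18, 3·2+5·3=21≤25, objective 28.
Maximum is 30 at (u,v)=(3,3).

30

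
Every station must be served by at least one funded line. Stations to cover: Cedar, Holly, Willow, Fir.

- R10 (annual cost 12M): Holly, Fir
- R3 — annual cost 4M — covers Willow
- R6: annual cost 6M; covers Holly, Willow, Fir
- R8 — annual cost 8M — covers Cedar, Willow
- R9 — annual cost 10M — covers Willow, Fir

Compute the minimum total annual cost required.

14

Choose R6 and R8: together they cover Cedar, Holly, Willow, Fir — every station.
Total annual cost: 6 + 8 = 14.
No cover costs less than 14.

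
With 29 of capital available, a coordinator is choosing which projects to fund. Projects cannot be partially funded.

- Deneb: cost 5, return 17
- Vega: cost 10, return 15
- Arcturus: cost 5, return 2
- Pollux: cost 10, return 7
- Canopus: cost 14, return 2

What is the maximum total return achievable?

Take Deneb, Vega, and Pollux: cost 5 + 10 + 10 = 25 ≤ 29, return 17 + 15 + 7 = 39.
No other feasible combination does better.

39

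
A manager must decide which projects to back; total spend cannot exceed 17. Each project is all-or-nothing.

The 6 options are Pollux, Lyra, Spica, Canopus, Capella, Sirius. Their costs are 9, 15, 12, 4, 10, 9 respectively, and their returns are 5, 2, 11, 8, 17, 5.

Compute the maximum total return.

25

This is an integer program with binary decision variables.
Allowing fractional choices, the relaxed optimum would be about 27.8, but projects are indivisible.
Spica + Canopus: cost 12 + 4 = 16 ≤ 17, return 11 + 8 = 19.
Capella: cost 10 ≤ 17, return 17.
Canopus + Capella: cost 4 + 10 = 14 ≤ 17, return 8 + 17 = 25.
Best is Canopus and Capella with total return 25.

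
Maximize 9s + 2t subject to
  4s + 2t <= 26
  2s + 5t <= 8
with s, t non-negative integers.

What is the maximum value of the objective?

(s,t)=(4,0): 4·4+2·0=16≤26, 2·4+5·0=8≤8, objective 36.
(s,t)=(3,0): 4·3+2·0=12≤26, 2·3+5·0=6≤8, objective 27.
The best lattice point is (4,0), giving 36.

36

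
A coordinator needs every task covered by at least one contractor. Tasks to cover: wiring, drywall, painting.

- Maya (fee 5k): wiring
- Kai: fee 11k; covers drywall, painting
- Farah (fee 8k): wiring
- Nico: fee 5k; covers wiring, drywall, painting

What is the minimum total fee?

5

This is a weighted set-cover instance.
Nico alone covers wiring, drywall, painting — every task.
Total fee: 5.
No cover costs less than 5.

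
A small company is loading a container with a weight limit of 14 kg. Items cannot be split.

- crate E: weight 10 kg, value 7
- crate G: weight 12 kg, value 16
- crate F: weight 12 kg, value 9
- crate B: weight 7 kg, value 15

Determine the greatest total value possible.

16

This is an integer program with binary decision variables.
Allowing fractional choices, the relaxed optimum would be about 24.3, but items are indivisible.
crate B: weight 7 ≤ 14, value 15.
crate F: weight 12 ≤ 14, value 9.
crate G: weight 12 ≤ 14, value 16.
Best is crate G with total value 16.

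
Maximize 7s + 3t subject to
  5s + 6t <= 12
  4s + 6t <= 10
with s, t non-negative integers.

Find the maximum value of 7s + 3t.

14

The continuous relaxation peaks at (2.4, 0) with value 16.80; rounding to a feasible lattice point costs some objective.
(s,t)=(2,0): 5·2+6·0=10≤12, 4·2+6·0=8≤10, objective 14.
(s,t)=(1,1): 5·1+6·1=11≤12, 4·1+6·1=10≤10, objective 10.
(s,t)=(1,0): 5·1+6·0=5≤12, 4·1+6·0=4≤10, objective 7.
No feasible integer point exceeds 14.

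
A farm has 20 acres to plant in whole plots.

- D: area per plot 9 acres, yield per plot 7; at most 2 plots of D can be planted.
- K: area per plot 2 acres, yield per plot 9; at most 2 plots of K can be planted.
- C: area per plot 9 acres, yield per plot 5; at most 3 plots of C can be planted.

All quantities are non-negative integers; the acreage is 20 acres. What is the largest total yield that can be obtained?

25

This is a bounded integer knapsack.
1×D and 2×K: area 13 ≤ 20, yield 1·7 + 2·9 = 25.
2×K and 1×C: area 13 ≤ 20, yield 2·9 + 1·5 = 23.
Best is 25.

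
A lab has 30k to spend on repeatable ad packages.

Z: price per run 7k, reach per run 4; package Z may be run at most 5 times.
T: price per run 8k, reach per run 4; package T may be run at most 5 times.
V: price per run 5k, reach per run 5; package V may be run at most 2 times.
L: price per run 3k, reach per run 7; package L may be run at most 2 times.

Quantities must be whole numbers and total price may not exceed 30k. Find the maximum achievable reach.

This is a bounded integer knapsack.
L has the best ratio (7/3); taking only L gives at most 2×7 = 14 (stopped by the supply cap of 2).
Mixing does better — 2×Z, 2×V, and 2×L: price 30 ≤ 30, reach 2·4 + 2·5 + 2·7 = 32.

32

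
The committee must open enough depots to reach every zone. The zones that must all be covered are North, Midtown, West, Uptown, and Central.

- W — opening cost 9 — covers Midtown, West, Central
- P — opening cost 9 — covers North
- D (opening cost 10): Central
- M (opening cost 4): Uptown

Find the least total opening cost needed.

Choose W, P, and M: together they cover North, Midtown, West, Uptown, Central — every zone.
Total opening cost: 9 + 9 + 4 = 22.
No cover costs less than 22.

22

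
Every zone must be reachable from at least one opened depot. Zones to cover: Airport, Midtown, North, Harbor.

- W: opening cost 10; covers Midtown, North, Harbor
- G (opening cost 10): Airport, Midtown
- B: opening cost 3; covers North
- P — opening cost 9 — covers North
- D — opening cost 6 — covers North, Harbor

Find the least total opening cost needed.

The greedy cost-per-new-zone heuristic would pick B, W, and G for 23, but a cheaper cover exists.
Choose G and D: together they cover Airport, Midtown, North, Harbor — every zone.
Total opening cost: 10 + 6 = 16.
No cover costs less than 16.

16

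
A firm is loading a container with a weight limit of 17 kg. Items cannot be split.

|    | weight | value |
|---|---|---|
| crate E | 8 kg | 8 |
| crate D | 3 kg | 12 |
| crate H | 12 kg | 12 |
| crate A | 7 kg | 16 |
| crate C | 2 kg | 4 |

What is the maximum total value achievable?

32

Take crate D, crate A, and crate C: weight 3 + 7 + 2 = 12 ≤ 17, value 12 + 16 + 4 = 32.
No other feasible combination does better.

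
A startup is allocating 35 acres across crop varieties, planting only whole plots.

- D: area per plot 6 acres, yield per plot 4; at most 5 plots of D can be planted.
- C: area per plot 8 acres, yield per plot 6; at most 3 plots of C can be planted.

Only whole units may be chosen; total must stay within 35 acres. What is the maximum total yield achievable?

24

3×D and 2×C: area 34 ≤ 35, yield 3·4 + 2·6 = 24.
1×D and 3×C: area 30 ≤ 35, yield 1·4 + 3·6 = 22.
Best is 24.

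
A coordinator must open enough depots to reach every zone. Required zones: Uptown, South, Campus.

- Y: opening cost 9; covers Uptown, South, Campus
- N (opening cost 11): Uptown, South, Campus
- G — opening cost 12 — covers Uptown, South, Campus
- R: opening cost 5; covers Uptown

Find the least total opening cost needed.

9

Y alone covers Uptown, South, Campus — every zone.
Total opening cost: 9.
No cover costs less than 9.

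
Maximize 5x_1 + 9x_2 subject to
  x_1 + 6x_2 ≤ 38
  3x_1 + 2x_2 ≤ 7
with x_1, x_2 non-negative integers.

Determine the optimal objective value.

27

Relaxing integrality, the LP optimum is 31.50 at (x_1,x_2) = (0, 3.5), which is not an integer point.
(x_1,x_2)=(0,3): 1·0+6·3=18≤38, 3·0+2·3=6≤7, objective 27.
(x_1,x_2)=(1,2): 1·1+6·2=13≤38, 3·1+2·2=7≤7, objective 23.
(x_1,x_2)=(0,2): 1·0+6·2=12≤38, 3·0+2·2=4≤7, objective 18.
The best lattice point is (0,3), giving 27.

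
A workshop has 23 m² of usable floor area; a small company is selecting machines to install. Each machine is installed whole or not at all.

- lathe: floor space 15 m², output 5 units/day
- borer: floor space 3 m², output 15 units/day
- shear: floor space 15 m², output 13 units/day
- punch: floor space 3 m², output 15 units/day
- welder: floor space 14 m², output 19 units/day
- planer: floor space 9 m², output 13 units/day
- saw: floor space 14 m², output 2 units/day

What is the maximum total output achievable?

This is an integer program with binary decision variables.
borer + shear + punch: floor space 3 + 15 + 3 = 21 ≤ 23, output 15 + 13 + 15 = 43.
borer + punch + planer: floor space 3 + 3 + 9 = 15 ≤ 23, output 15 + 15 + 13 = 43.
borer + punch + welder: floor space 3 + 3 + 14 = 20 ≤ 23, output 15 + 15 + 19 = 49.
Best is borer, punch, and welder with total output 49.

49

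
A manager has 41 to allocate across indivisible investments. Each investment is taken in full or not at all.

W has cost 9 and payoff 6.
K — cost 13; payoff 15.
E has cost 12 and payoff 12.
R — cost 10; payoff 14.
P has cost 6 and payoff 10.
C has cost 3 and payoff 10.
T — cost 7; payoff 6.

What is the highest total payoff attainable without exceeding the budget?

W + K + R + P + C: cost 9 + 13 + 10 + 6 + 3 = 41 ≤ 41, payoff 6 + 15 + 14 + 10 + 10 = 55.
K + E + P + C + T: cost 13 + 12 + 6 + 3 + 7 = 41 ≤ 41, payoff 15 + 12 + 10 + 10 + 6 = 53.
K + R + P + C + T: cost 13 + 10 + 6 + 3 + 7 = 39 ≤ 41, payoff 15 + 14 + 10 + 10 + 6 = 55.
The maximum payoff is 55; one optimal choice is K, R, P, C, and T.

55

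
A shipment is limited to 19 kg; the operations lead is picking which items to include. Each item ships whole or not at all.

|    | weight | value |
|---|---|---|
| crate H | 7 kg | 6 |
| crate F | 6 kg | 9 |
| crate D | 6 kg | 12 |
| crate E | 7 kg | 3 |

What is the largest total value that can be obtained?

27

crate F + crate D + crate E: weight 6 + 6 + 7 = 19 ≤ 19, value 9 + 12 + 3 = 24.
crate H + crate F + crate D: weight 7 + 6 + 6 = 19 ≤ 19, value 6 + 9 + 12 = 27.
Best is crate H, crate F, and crate D with total value 27.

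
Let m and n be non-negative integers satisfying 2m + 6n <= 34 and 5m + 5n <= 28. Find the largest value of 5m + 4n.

25

(m,n)=(5,0) is feasible, giving 25.
(m,n)=(4,1) is feasible, giving 24.
(m,n)=(4,0) is feasible, giving 20.
No feasible integer point exceeds 25.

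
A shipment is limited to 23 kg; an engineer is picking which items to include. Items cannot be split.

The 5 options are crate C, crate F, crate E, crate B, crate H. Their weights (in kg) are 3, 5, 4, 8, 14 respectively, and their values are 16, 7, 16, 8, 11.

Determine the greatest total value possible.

Allowing fractional choices, the relaxed optimum would be about 49.4, but items are indivisible.
crate C + crate F + crate E + crate B: weight 3 + 5 + 4 + 8 = 20 ≤ 23, value 16 + 7 + 16 + 8 = 47.
crate C + crate E + crate B: weight 3 + 4 + 8 = 15 ≤ 23, value 16 + 16 + 8 = 40.
crate C + crate E + crate H: weight 3 + 4 + 14 = 21 ≤ 23, value 16 + 16 + 11 = 43.
Best is crate C, crate F, crate E, and crate B with total value 47.

47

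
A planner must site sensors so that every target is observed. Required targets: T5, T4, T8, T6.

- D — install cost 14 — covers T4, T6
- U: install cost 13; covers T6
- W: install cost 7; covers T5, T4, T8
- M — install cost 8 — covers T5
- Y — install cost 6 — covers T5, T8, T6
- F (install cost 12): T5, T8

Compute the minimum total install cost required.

Choose W and Y: together they cover T5, T4, T8, T6 — every target.
Total install cost: 7 + 6 = 13.
No cover costs less than 13.

13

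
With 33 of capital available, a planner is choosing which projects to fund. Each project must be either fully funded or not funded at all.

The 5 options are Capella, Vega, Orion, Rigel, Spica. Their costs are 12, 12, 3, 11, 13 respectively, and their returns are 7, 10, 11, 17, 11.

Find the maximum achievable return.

Orion + Rigel + Spica: cost 3 + 11 + 13 = 27 ≤ 33, return 11 + 17 + 11 = 39.
Capella + Orion + Rigel: cost 12 + 3 + 11 = 26 ≤ 33, return 7 + 11 + 17 = 35.
Vega + Orion + Rigel: cost 12 + 3 + 11 = 26 ≤ 33, return 10 + 11 + 17 = 38.
Best is Orion, Rigel, and Spica with total return 39.

39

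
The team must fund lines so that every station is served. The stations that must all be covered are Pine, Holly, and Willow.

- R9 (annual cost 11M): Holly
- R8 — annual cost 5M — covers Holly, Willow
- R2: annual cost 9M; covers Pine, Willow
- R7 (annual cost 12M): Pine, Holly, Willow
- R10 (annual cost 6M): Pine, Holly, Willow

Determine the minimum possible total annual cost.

6

R10 alone covers Pine, Holly, Willow — every station.
Total annual cost: 6.
No cover costs less than 6.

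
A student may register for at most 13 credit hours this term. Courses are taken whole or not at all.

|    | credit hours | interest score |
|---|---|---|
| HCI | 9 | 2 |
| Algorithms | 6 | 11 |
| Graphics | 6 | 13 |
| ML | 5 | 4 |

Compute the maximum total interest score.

24

Take Algorithms and Graphics: credit hours 6 + 6 = 12 ≤ 13, interest score 11 + 13 = 24.
No other feasible combination does better.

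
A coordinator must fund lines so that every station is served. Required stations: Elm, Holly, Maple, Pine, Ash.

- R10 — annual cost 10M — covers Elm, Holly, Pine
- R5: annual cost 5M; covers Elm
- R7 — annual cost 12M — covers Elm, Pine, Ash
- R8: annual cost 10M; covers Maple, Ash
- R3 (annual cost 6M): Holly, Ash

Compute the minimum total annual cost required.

20

Choose R10 and R8: together they cover Elm, Holly, Maple, Pine, Ash — every station.
Total annual cost: 10 + 10 = 20.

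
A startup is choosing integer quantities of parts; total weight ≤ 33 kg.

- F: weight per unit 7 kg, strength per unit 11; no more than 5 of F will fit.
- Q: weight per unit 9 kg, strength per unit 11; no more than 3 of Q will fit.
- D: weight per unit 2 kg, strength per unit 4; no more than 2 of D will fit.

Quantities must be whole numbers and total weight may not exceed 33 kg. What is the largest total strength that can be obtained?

This is a bounded integer knapsack.
D has the best ratio (4/2); taking only D gives at most 2×4 = 8 (stopped by the supply cap of 2).
Mixing does better — 4×F and 2×D: weight 32 ≤ 33, strength 4·11 + 2·4 = 52.

52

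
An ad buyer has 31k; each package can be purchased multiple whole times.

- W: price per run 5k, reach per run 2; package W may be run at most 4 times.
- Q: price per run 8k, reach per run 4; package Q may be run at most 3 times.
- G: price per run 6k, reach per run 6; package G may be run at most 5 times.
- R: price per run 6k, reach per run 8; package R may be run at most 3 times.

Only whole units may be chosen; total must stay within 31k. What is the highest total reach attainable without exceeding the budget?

36

2×G and 3×R: price 30 ≤ 31, reach 2·6 + 3·8 = 36.
3×G and 2×R: price 30 ≤ 31, reach 3·6 + 2·8 = 34.
Best is 36.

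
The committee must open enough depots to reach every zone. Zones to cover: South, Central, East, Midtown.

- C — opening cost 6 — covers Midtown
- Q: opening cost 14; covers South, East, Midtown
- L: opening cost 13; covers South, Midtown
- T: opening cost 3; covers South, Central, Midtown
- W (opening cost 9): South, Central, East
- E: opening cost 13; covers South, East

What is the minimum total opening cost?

Choose T and W: together they cover South, Central, East, Midtown — every zone.
Total opening cost: 3 + 9 = 12.

12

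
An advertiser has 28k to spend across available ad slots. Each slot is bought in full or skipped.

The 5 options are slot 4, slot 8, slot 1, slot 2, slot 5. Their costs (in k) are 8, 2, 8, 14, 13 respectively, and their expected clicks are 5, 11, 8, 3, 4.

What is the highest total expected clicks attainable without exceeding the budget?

24

slot 8 + slot 1 + slot 5: cost 2 + 8 + 13 = 23 ≤ 28, expected clicks 11 + 8 + 4 = 23.
slot 4 + slot 8 + slot 1: cost 8 + 2 + 8 = 18 ≤ 28, expected clicks 5 + 11 + 8 = 24.
Best is slot 4, slot 8, and slot 1 with total expected clicks 24.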